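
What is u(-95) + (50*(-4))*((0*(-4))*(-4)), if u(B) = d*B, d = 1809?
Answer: -171855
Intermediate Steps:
u(B) = 1809*B
u(-95) + (50*(-4))*((0*(-4))*(-4)) = 1809*(-95) + (50*(-4))*((0*(-4))*(-4)) = -171855 - 0*(-4) = -171855 - 200*0 = -171855 + 0 = -171855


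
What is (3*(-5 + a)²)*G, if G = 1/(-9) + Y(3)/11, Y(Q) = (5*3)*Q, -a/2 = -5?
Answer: 9850/33 ≈ 298.48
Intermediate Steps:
a = 10 (a = -2*(-5) = 10)
Y(Q) = 15*Q
G = 394/99 (G = 1/(-9) + (15*3)/11 = 1*(-⅑) + 45*(1/11) = -⅑ + 45/11 = 394/99 ≈ 3.9798)
(3*(-5 + a)²)*G = (3*(-5 + 10)²)*(394/99) = (3*5²)*(394/99) = (3*25)*(394/99) = 75*(394/99) = 9850/33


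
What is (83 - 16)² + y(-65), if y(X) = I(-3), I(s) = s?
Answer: 4486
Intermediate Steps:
y(X) = -3
(83 - 16)² + y(-65) = (83 - 16)² - 3 = 67² - 3 = 4489 - 3 = 4486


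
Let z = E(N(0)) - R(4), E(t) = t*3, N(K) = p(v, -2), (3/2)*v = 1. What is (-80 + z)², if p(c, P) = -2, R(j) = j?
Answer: 8100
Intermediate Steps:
v = ⅔ (v = (⅔)*1 = ⅔ ≈ 0.66667)
N(K) = -2
E(t) = 3*t
z = -10 (z = 3*(-2) - 1*4 = -6 - 4 = -10)
(-80 + z)² = (-80 - 10)² = (-90)² = 8100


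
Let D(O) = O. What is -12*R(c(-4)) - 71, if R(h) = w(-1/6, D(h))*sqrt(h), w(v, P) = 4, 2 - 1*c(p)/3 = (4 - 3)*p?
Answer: -71 - 144*sqrt(2) ≈ -274.65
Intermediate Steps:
c(p) = 6 - 3*p (c(p) = 6 - 3*(4 - 3)*p = 6 - 3*p)
R(h) = 4*sqrt(h)
-12*R(c(-4)) - 71 = -48*sqrt(6 - 3*(-4)) - 71 = -48*sqrt(6 + 12) - 71 = -48*sqrt(18) - 71 = -48*3*sqrt(2) - 71 = -144*sqrt(2) - 71 = -71 - 144*sqrt(2)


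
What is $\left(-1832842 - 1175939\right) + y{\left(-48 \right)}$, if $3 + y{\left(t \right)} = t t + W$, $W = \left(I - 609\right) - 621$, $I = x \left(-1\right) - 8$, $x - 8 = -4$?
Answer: $-3007722$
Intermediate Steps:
$x = 4$ ($x = 8 - 4 = 4$)
$I = -12$ ($I = 4 \left(-1\right) - 8 = -4 - 8 = -12$)
$W = -1242$ ($W = \left(-12 - 609\right) - 621 = -621 - 621 = -1242$)
$y{\left(t \right)} = -1245 + t^{2}$ ($y{\left(t \right)} = -3 + \left(t t - 1242\right) = -3 + \left(t^{2} - 1242\right) = -3 + \left(-1242 + t^{2}\right) = -1245 + t^{2}$)
$\left(-1832842 - 1175939\right) + y{\left(-48 \right)} = \left(-1832842 - 1175939\right) - \left(1245 - \left(-48\right)^{2}\right) = -3008781 + \left(-1245 + 2304\right) = -3008781 + 1059 = -3007722$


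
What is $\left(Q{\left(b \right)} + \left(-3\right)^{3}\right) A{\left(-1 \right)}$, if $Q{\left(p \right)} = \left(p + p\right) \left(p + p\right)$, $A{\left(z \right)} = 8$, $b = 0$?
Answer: $-216$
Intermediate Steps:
$Q{\left(p \right)} = 4 p^{2}$ ($Q{\left(p \right)} = 2 p 2 p = 4 p^{2}$)
$\left(Q{\left(b \right)} + \left(-3\right)^{3}\right) A{\left(-1 \right)} = \left(4 \cdot 0^{2} + \left(-3\right)^{3}\right) 8 = \left(4 \cdot 0 - 27\right) 8 = \left(0 - 27\right) 8 = \left(-27\right) 8 = -216$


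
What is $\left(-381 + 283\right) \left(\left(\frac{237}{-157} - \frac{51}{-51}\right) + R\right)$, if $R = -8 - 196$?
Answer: $\frac{3146584}{157} \approx 20042.0$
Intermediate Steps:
$R = -204$
$\left(-381 + 283\right) \left(\left(\frac{237}{-157} - \frac{51}{-51}\right) + R\right) = \left(-381 + 283\right) \left(\left(\frac{237}{-157} - \frac{51}{-51}\right) - 204\right) = - 98 \left(\left(237 \left(- \frac{1}{157}\right) - -1\right) - 204\right) = - 98 \left(\left(- \frac{237}{157} + 1\right) - 204\right) = - 98 \left(- \frac{80}{157} - 204\right) = \left(-98\right) \left(- \frac{32108}{157}\right) = \frac{3146584}{157}$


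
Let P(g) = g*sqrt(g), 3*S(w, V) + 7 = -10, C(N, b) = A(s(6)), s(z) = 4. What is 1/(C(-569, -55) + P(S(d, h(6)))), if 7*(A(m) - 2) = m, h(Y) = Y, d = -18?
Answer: 3402/249485 + 2499*I*sqrt(51)/249485 ≈ 0.013636 + 0.071533*I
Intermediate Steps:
A(m) = 2 + m/7
C(N, b) = 18/7 (C(N, b) = 2 + (1/7)*4 = 2 + 4/7 = 18/7)
S(w, V) = -17/3 (S(w, V) = -7/3 + (1/3)*(-10) = -7/3 - 10/3 = -17/3)
P(g) = g**(3/2)
1/(C(-569, -55) + P(S(d, h(6)))) = 1/(18/7 + (-17/3)**(3/2)) = 1/(18/7 - 17*I*sqrt(51)/9)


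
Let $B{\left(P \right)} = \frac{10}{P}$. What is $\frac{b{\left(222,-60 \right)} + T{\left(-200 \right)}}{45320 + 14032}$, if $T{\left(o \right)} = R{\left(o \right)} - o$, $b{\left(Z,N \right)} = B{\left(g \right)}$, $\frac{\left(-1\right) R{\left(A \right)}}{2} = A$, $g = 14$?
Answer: $\frac{4205}{415464} \approx 0.010121$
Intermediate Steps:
$R{\left(A \right)} = - 2 A$
$b{\left(Z,N \right)} = \frac{5}{7}$ ($b{\left(Z,N \right)} = \frac{10}{14} = 10 \cdot \frac{1}{14} = \frac{5}{7}$)
$T{\left(o \right)} = - 3 o$ ($T{\left(o \right)} = - 2 o - o = - 3 o$)
$\frac{b{\left(222,-60 \right)} + T{\left(-200 \right)}}{45320 + 14032} = \frac{\frac{5}{7} - -600}{45320 + 14032} = \frac{\frac{5}{7} + 600}{59352} = \frac{4205}{7} \cdot \frac{1}{59352} = \frac{4205}{415464}$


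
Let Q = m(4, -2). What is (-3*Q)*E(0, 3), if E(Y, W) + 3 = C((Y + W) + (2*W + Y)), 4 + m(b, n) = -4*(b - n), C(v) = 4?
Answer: 84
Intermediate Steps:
m(b, n) = -4 - 4*b + 4*n (m(b, n) = -4 - 4*(b - n) = -4 + (-4*b + 4*n) = -4 - 4*b + 4*n)
Q = -28 (Q = -4 - 4*4 + 4*(-2) = -4 - 16 - 8 = -28)
E(Y, W) = 1 (E(Y, W) = -3 + 4 = 1)
(-3*Q)*E(0, 3) = -3*(-28)*1 = 84*1 = 84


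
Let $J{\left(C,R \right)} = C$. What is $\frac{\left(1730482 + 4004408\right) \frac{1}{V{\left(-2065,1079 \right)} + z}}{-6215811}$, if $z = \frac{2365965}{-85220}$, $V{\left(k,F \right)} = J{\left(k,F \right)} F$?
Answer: $\frac{4654545960}{11240792824112803} \approx 4.1408 \cdot 10^{-7}$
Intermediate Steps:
$V{\left(k,F \right)} = F k$ ($V{\left(k,F \right)} = k F = F k$)
$z = - \frac{473193}{17044}$ ($z = 2365965 \left(- \frac{1}{85220}\right) = - \frac{473193}{17044} \approx -27.763$)
$\frac{\left(1730482 + 4004408\right) \frac{1}{V{\left(-2065,1079 \right)} + z}}{-6215811} = \frac{\left(1730482 + 4004408\right) \frac{1}{1079 \left(-2065\right) - \frac{473193}{17044}}}{-6215811} = \frac{5734890}{-2228135 - \frac{473193}{17044}} \left(- \frac{1}{6215811}\right) = \frac{5734890}{- \frac{37976806133}{17044}} \left(- \frac{1}{6215811}\right) = 5734890 \left(- \frac{17044}{37976806133}\right) \left(- \frac{1}{6215811}\right) = \left(- \frac{13963637880}{5425258019}\right) \left(- \frac{1}{6215811}\right) = \frac{4654545960}{11240792824112803}$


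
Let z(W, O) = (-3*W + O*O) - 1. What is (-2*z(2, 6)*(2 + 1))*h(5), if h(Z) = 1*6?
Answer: -1044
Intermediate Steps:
h(Z) = 6
z(W, O) = -1 + O² - 3*W (z(W, O) = (-3*W + O²) - 1 = (O² - 3*W) - 1 = -1 + O² - 3*W)
(-2*z(2, 6)*(2 + 1))*h(5) = -2*(-1 + 6² - 3*2)*(2 + 1)*6 = -2*(-1 + 36 - 6)*3*6 = -58*3*6 = -2*87*6 = -174*6 = -1044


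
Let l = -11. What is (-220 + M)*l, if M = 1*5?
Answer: 2365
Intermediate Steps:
M = 5
(-220 + M)*l = (-220 + 5)*(-11) = -215*(-11) = 2365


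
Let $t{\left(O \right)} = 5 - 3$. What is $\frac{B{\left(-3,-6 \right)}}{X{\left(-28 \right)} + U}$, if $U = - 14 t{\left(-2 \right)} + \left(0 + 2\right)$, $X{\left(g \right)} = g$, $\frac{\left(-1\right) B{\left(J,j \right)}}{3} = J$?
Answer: $- \frac{1}{6} \approx -0.16667$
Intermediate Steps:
$t{\left(O \right)} = 2$ ($t{\left(O \right)} = 5 - 3 = 2$)
$B{\left(J,j \right)} = - 3 J$
$U = -26$ ($U = \left(-14\right) 2 + \left(0 + 2\right) = -28 + 2 = -26$)
$\frac{B{\left(-3,-6 \right)}}{X{\left(-28 \right)} + U} = \frac{\left(-3\right) \left(-3\right)}{-28 - 26} = \frac{1}{-54} \cdot 9 = \left(- \frac{1}{54}\right) 9 = - \frac{1}{6}$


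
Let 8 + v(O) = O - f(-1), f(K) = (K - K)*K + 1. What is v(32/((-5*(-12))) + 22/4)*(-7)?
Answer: 623/30 ≈ 20.767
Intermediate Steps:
f(K) = 1 (f(K) = 0*K + 1 = 0 + 1 = 1)
v(O) = -9 + O (v(O) = -8 + (O - 1*1) = -8 + (O - 1) = -8 + (-1 + O) = -9 + O)
v(32/((-5*(-12))) + 22/4)*(-7) = (-9 + (32/((-5*(-12))) + 22/4))*(-7) = (-9 + (32/60 + 22*(1/4)))*(-7) = (-9 + (32*(1/60) + 11/2))*(-7) = (-9 + (8/15 + 11/2))*(-7) = (-9 + 181/30)*(-7) = -89/30*(-7) = 623/30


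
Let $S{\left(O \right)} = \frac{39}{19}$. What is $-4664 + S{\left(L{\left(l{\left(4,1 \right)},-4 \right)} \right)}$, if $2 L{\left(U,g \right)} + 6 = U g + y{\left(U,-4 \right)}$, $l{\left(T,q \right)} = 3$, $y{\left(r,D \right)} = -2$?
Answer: $- \frac{88577}{19} \approx -4661.9$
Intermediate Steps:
$L{\left(U,g \right)} = -4 + \frac{U g}{2}$ ($L{\left(U,g \right)} = -3 + \frac{U g - 2}{2} = -3 + \frac{-2 + U g}{2} = -3 + \left(-1 + \frac{U g}{2}\right) = -4 + \frac{U g}{2}$)
$S{\left(O \right)} = \frac{39}{19}$ ($S{\left(O \right)} = 39 \cdot \frac{1}{19} = \frac{39}{19}$)
$-4664 + S{\left(L{\left(l{\left(4,1 \right)},-4 \right)} \right)} = -4664 + \frac{39}{19} = - \frac{88577}{19}$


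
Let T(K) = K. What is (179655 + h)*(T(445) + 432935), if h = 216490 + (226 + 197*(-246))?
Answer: 150776802420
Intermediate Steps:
h = 168254 (h = 216490 + (226 - 48462) = 216490 - 48236 = 168254)
(179655 + h)*(T(445) + 432935) = (179655 + 168254)*(445 + 432935) = 347909*433380 = 150776802420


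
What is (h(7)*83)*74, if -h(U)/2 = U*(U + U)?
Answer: -1203832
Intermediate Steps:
h(U) = -4*U² (h(U) = -2*U*(U + U) = -2*U*2*U = -4*U²)
(h(7)*83)*74 = (-4*7²*83)*74 = (-4*49*83)*74 = -196*83*74 = -16268*74 = -1203832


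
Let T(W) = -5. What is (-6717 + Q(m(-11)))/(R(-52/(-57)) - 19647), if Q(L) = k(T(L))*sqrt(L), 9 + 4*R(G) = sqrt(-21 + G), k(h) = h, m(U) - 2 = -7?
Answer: 60184709586/176058420229 - 50*sqrt(13053)/176058420229 + 13434*I*sqrt(65265)/176058420229 + 44800290*I*sqrt(5)/176058420229 ≈ 0.34185 + 0.00058849*I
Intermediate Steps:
m(U) = -5 (m(U) = 2 - 7 = -5)
R(G) = -9/4 + sqrt(-21 + G)/4
Q(L) = -5*sqrt(L)
(-6717 + Q(m(-11)))/(R(-52/(-57)) - 19647) = (-6717 - 5*I*sqrt(5))/((-9/4 + sqrt(-21 - 52/(-57))/4) - 19647) = (-6717 - 5*I*sqrt(5))/((-9/4 + sqrt(-21 - 52*(-1/57))/4) - 19647) = (-6717 - 5*I*sqrt(5))/((-9/4 + sqrt(-21 + 52/57)/4) - 19647) = (-6717 - 5*I*sqrt(5))/((-9/4 + sqrt(-1145/57)/4) - 19647) = (-6717 - 5*I*sqrt(5))/((-9/4 + (I*sqrt(65265)/57)/4) - 19647) = (-6717 - 5*I*sqrt(5))/((-9/4 + I*sqrt(65265)/228) - 19647) = (-6717 - 5*I*sqrt(5))/(-78597/4 + I*sqrt(65265)/228)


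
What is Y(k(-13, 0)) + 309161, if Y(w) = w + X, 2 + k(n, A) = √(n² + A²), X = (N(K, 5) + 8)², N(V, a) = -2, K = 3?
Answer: 309208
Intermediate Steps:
X = 36 (X = (-2 + 8)² = 6² = 36)
k(n, A) = -2 + √(A² + n²) (k(n, A) = -2 + √(n² + A²) = -2 + √(A² + n²))
Y(w) = 36 + w (Y(w) = w + 36 = 36 + w)
Y(k(-13, 0)) + 309161 = (36 + (-2 + √(0² + (-13)²))) + 309161 = (36 + (-2 + √(0 + 169))) + 309161 = (36 + (-2 + √169)) + 309161 = (36 + (-2 + 13)) + 309161 = (36 + 11) + 309161 = 47 + 309161 = 309208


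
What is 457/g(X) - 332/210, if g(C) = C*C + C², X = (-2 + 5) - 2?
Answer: 47653/210 ≈ 226.92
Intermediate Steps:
X = 1 (X = 3 - 2 = 1)
g(C) = 2*C² (g(C) = C² + C² = 2*C²)
457/g(X) - 332/210 = 457/((2*1²)) - 332/210 = 457/((2*1)) - 332*1/210 = 457/2 - 166/105 = 47653/210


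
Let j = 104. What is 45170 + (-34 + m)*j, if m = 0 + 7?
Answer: 42362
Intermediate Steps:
m = 7
45170 + (-34 + m)*j = 45170 + (-34 + 7)*104 = 45170 - 27*104 = 45170 - 2808 = 42362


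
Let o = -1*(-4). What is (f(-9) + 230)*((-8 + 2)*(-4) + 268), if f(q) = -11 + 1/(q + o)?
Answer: 319448/5 ≈ 63890.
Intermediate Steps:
o = 4
f(q) = -11 + 1/(4 + q) (f(q) = -11 + 1/(q + 4) = -11 + 1/(4 + q))
(f(-9) + 230)*((-8 + 2)*(-4) + 268) = ((-43 - 11*(-9))/(4 - 9) + 230)*((-8 + 2)*(-4) + 268) = ((-43 + 99)/(-5) + 230)*(-6*(-4) + 268) = (-⅕*56 + 230)*(24 + 268) = (-56/5 + 230)*292 = (1094/5)*292 = 319448/5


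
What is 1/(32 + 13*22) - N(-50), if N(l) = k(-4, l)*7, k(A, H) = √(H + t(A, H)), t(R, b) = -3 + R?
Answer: 1/318 - 7*I*√57 ≈ 0.0031447 - 52.849*I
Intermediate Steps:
k(A, H) = √(-3 + A + H) (k(A, H) = √(H + (-3 + A)) = √(-3 + A + H))
N(l) = 7*√(-7 + l) (N(l) = √(-3 - 4 + l)*7 = √(-7 + l)*7 = 7*√(-7 + l))
1/(32 + 13*22) - N(-50) = 1/(32 + 13*22) - 7*√(-7 - 50) = 1/(32 + 286) - 7*√(-57) = 1/318 - 7*I*√57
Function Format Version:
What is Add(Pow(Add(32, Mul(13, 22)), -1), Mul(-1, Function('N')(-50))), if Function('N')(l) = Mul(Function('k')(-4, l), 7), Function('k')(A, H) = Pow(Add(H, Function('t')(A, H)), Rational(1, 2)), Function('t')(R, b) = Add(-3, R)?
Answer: Add(Rational(1, 318), Mul(-7, I, Pow(57, Rational(1, 2)))) ≈ Add(0.0031447, Mul(-52.849, I))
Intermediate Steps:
Function('k')(A, H) = Pow(Add(-3, A, H), Rational(1, 2)) (Function('k')(A, H) = Pow(Add(H, Add(-3, A)), Rational(1, 2)) = Pow(Add(-3, A, H), Rational(1, 2)))
Function('N')(l) = Mul(7, Pow(Add(-7, l), Rational(1, 2))) (Function('N')(l) = Mul(Pow(Add(-3, -4, l), Rational(1, 2)), 7) = Mul(Pow(Add(-7, l), Rational(1, 2)), 7) = Mul(7, Pow(Add(-7, l), Rational(1, 2))))
Add(Pow(Add(32, Mul(13, 22)), -1), Mul(-1, Function('N')(-50))) = Add(Pow(Add(32, Mul(13, 22)), -1), Mul(-1, Mul(7, Pow(Add(-7, -50), Rational(1, 2))))) = Add(Pow(Add(32, 286), -1), Mul(-1, Mul(7, Pow(-57, Rational(1, 2))))) = Add(Pow(318, -1), Mul(-1, Mul(7, Mul(I, Pow(57, Rational(1, 2)))))) = Add(Rational(1, 318), Mul(-1, Mul(7, I, Pow(57, Rational(1, 2))))) = Add(Rational(1, 318), Mul(-7, I, Pow(57, Rational(1, 2))))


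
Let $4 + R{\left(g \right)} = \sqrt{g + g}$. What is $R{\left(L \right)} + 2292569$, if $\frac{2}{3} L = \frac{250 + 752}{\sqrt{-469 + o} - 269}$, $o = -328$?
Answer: $2292565 + 3 \sqrt{334} \sqrt{- \frac{1}{269 - i \sqrt{797}}} \approx 2.2926 \cdot 10^{6} - 3.3292 i$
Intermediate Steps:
$L = \frac{1503}{-269 + i \sqrt{797}}$ ($L = \frac{3 \frac{250 + 752}{\sqrt{-469 - 328} - 269}}{2} = \frac{3 \frac{1002}{\sqrt{-797} - 269}}{2} = \frac{3 \frac{1002}{i \sqrt{797} - 269}}{2} = \frac{3 \frac{1002}{-269 + i \sqrt{797}}}{2} = \frac{1503}{-269 + i \sqrt{797}} \approx -5.5265 - 0.58 i$)
$R{\left(g \right)} = -4 + \sqrt{2} \sqrt{g}$ ($R{\left(g \right)} = -4 + \sqrt{g + g} = -4 + \sqrt{2 g} = -4 + \sqrt{2} \sqrt{g}$)
$R{\left(L \right)} + 2292569 = \left(-4 + \sqrt{2} \sqrt{- \frac{134769}{24386} - \frac{501 i \sqrt{797}}{24386}}\right) + 2292569 = 2292565 + \sqrt{2} \sqrt{- \frac{134769}{24386} - \frac{501 i \sqrt{797}}{24386}}$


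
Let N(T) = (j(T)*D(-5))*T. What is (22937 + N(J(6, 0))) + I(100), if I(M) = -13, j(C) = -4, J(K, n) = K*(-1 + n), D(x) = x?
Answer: 22804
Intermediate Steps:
N(T) = 20*T (N(T) = (-4*(-5))*T = 20*T)
(22937 + N(J(6, 0))) + I(100) = (22937 + 20*(6*(-1 + 0))) - 13 = (22937 + 20*(6*(-1))) - 13 = (22937 + 20*(-6)) - 13 = (22937 - 120) - 13 = 22817 - 13 = 22804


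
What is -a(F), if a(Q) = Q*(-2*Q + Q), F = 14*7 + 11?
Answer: 11881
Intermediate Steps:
F = 109 (F = 98 + 11 = 109)
a(Q) = -Q² (a(Q) = Q*(-Q) = -Q²)
-a(F) = -(-1)*109² = -(-1)*11881 = -1*(-11881) = 11881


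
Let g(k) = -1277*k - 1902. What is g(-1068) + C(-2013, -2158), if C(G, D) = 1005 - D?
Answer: 1365097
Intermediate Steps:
g(k) = -1902 - 1277*k
g(-1068) + C(-2013, -2158) = (-1902 - 1277*(-1068)) + (1005 - 1*(-2158)) = (-1902 + 1363836) + (1005 + 2158) = 1361934 + 3163 = 1365097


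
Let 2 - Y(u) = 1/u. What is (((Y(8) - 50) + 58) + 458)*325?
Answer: 1216475/8 ≈ 1.5206e+5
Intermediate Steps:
Y(u) = 2 - 1/u
(((Y(8) - 50) + 58) + 458)*325 = ((((2 - 1/8) - 50) + 58) + 458)*325 = ((((2 - 1*⅛) - 50) + 58) + 458)*325 = ((((2 - ⅛) - 50) + 58) + 458)*325 = (((15/8 - 50) + 58) + 458)*325 = ((-385/8 + 58) + 458)*325 = (79/8 + 458)*325 = (3743/8)*325 = 1216475/8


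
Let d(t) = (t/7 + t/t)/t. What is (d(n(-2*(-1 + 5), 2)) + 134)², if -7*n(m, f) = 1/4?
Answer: 552049/49 ≈ 11266.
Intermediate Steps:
n(m, f) = -1/28 (n(m, f) = -⅐/4 = -⅐*¼ = -1/28)
d(t) = (1 + t/7)/t (d(t) = (t*(⅐) + 1)/t = (t/7 + 1)/t = (1 + t/7)/t)
(d(n(-2*(-1 + 5), 2)) + 134)² = ((7 - 1/28)/(7*(-1/28)) + 134)² = ((⅐)*(-28)*(195/28) + 134)² = (-195/7 + 134)² = (743/7)² = 552049/49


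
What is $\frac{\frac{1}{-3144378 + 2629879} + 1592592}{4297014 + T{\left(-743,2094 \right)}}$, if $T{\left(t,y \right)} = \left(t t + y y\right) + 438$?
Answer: $\frac{819386991407}{4751057152163} \approx 0.17246$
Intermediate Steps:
$T{\left(t,y \right)} = 438 + t^{2} + y^{2}$ ($T{\left(t,y \right)} = \left(t^{2} + y^{2}\right) + 438 = 438 + t^{2} + y^{2}$)
$\frac{\frac{1}{-3144378 + 2629879} + 1592592}{4297014 + T{\left(-743,2094 \right)}} = \frac{\frac{1}{-3144378 + 2629879} + 1592592}{4297014 + \left(438 + \left(-743\right)^{2} + 2094^{2}\right)} = \frac{\frac{1}{-514499} + 1592592}{4297014 + \left(438 + 552049 + 4384836\right)} = \frac{- \frac{1}{514499} + 1592592}{4297014 + 4937323} = \frac{819386991407}{514499 \cdot 9234337} = \frac{819386991407}{514499} \cdot \frac{1}{9234337} = \frac{819386991407}{4751057152163}$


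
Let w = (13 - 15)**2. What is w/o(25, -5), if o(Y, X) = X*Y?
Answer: -4/125 ≈ -0.032000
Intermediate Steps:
w = 4 (w = (-2)**2 = 4)
w/o(25, -5) = 4/((-5*25)) = 4/(-125) = 4*(-1/125) = -4/125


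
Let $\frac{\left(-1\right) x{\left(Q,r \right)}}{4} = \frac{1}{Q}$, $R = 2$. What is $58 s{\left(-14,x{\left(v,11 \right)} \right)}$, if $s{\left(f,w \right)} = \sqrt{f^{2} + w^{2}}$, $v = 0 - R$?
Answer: $580 \sqrt{2} \approx 820.24$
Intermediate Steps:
$v = -2$ ($v = 0 - 2 = -2$)
$x{\left(Q,r \right)} = - \frac{4}{Q}$
$58 s{\left(-14,x{\left(v,11 \right)} \right)} = 58 \sqrt{\left(-14\right)^{2} + \left(- \frac{4}{-2}\right)^{2}} = 58 \sqrt{196 + \left(\left(-4\right) \left(- \frac{1}{2}\right)\right)^{2}} = 58 \sqrt{196 + 2^{2}} = 58 \sqrt{196 + 4} = 58 \sqrt{200} = 58 \cdot 10 \sqrt{2} = 580 \sqrt{2}$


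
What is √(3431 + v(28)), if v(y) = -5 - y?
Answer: √3398 ≈ 58.292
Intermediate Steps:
√(3431 + v(28)) = √(3431 + (-5 - 1*28)) = √(3431 + (-5 - 28)) = √(3431 - 33) = √3398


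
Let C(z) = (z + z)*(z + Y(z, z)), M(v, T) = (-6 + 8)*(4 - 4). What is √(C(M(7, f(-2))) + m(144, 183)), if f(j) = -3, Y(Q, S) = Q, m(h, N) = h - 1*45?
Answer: 3*√11 ≈ 9.9499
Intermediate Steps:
m(h, N) = -45 + h (m(h, N) = h - 45 = -45 + h)
M(v, T) = 0 (M(v, T) = 2*0 = 0)
C(z) = 4*z² (C(z) = (z + z)*(z + z) = (2*z)*(2*z) = 4*z²)
√(C(M(7, f(-2))) + m(144, 183)) = √(4*0² + (-45 + 144)) = √(4*0 + 99) = √(0 + 99) = √99 = 3*√11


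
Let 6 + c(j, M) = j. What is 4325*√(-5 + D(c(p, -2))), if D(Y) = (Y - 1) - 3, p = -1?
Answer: 17300*I ≈ 17300.0*I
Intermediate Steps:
c(j, M) = -6 + j
D(Y) = -4 + Y (D(Y) = (-1 + Y) - 3 = -4 + Y)
4325*√(-5 + D(c(p, -2))) = 4325*√(-5 + (-4 + (-6 - 1))) = 4325*√(-5 + (-4 - 7)) = 4325*√(-5 - 11) = 4325*√(-16) = 4325*(4*I) = 17300*I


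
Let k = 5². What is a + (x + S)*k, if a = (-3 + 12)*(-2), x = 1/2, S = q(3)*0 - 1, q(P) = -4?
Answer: -61/2 ≈ -30.500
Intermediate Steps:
S = -1 (S = -4*0 - 1 = 0 - 1 = -1)
k = 25
x = ½ ≈ 0.50000
a = -18 (a = 9*(-2) = -18)
a + (x + S)*k = -18 + (½ - 1)*25 = -18 - ½*25 = -18 - 25/2 = -61/2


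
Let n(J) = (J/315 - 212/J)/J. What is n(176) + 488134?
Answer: 1190734545289/2439360 ≈ 4.8813e+5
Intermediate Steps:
n(J) = (-212/J + J/315)/J (n(J) = (J*(1/315) - 212/J)/J = (J/315 - 212/J)/J = (-212/J + J/315)/J)
n(176) + 488134 = (1/315 - 212/176²) + 488134 = (1/315 - 212*1/30976) + 488134 = (1/315 - 53/7744) + 488134 = -8951/2439360 + 488134 = 1190734545289/2439360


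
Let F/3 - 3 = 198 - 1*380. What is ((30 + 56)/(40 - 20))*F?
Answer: -23091/10 ≈ -2309.1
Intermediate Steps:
F = -537 (F = 9 + 3*(198 - 1*380) = 9 + 3*(198 - 380) = 9 + 3*(-182) = 9 - 546 = -537)
((30 + 56)/(40 - 20))*F = ((30 + 56)/(40 - 20))*(-537) = (86/20)*(-537) = (86*(1/20))*(-537) = (43/10)*(-537) = -23091/10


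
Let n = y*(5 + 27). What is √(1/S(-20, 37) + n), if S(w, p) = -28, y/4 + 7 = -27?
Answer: I*√852999/14 ≈ 65.97*I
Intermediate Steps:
y = -136 (y = -28 + 4*(-27) = -28 - 108 = -136)
n = -4352 (n = -136*(5 + 27) = -136*32 = -4352)
√(1/S(-20, 37) + n) = √(1/(-28) - 4352) = √(-1/28 - 4352) = √(-121857/28) = I*√852999/14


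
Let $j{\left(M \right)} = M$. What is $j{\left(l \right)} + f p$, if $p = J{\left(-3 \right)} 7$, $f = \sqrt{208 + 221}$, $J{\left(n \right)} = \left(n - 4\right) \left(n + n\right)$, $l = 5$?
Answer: $5 + 294 \sqrt{429} \approx 6094.4$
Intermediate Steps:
$J{\left(n \right)} = 2 n \left(-4 + n\right)$ ($J{\left(n \right)} = \left(-4 + n\right) 2 n = 2 n \left(-4 + n\right)$)
$f = \sqrt{429} \approx 20.712$
$p = 294$ ($p = 2 \left(-3\right) \left(-4 - 3\right) 7 = 2 \left(-3\right) \left(-7\right) 7 = 42 \cdot 7 = 294$)
$j{\left(l \right)} + f p = 5 + \sqrt{429} \cdot 294 = 5 + 294 \sqrt{429}$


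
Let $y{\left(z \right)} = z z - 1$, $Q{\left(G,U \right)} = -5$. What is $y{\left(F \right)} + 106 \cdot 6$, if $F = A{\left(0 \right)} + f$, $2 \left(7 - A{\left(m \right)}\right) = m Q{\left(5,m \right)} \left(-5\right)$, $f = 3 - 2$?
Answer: $699$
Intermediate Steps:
$f = 1$
$A{\left(m \right)} = 7 - \frac{25 m}{2}$ ($A{\left(m \right)} = 7 - \frac{m \left(-5\right) \left(-5\right)}{2} = 7 - \frac{- 5 m \left(-5\right)}{2} = 7 - \frac{25 m}{2}$)
$F = 8$ ($F = \left(7 - 0\right) + 1 = \left(7 + 0\right) + 1 = 7 + 1 = 8$)
$y{\left(z \right)} = -1 + z^{2}$ ($y{\left(z \right)} = z^{2} - 1 = -1 + z^{2}$)
$y{\left(F \right)} + 106 \cdot 6 = \left(-1 + 8^{2}\right) + 106 \cdot 6 = \left(-1 + 64\right) + 636 = 63 + 636 = 699$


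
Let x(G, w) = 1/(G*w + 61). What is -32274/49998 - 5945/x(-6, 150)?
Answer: 41563790336/8333 ≈ 4.9879e+6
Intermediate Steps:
x(G, w) = 1/(61 + G*w)
-32274/49998 - 5945/x(-6, 150) = -32274/49998 - 5945/(1/(61 - 6*150)) = -32274*1/49998 - 5945/(1/(61 - 900)) = -5379/8333 - 5945/(1/(-839)) = -5379/8333 - 5945/(-1/839) = -5379/8333 - 5945*(-839) = -5379/8333 + 4987855 = 41563790336/8333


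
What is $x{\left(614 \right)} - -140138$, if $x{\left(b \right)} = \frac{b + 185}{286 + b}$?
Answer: $\frac{126124999}{900} \approx 1.4014 \cdot 10^{5}$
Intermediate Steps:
$x{\left(b \right)} = \frac{185 + b}{286 + b}$
$x{\left(614 \right)} - -140138 = \frac{185 + 614}{286 + 614} - -140138 = \frac{1}{900} \cdot 799 + 140138 = \frac{799}{900} + 140138 = \frac{126124999}{900}$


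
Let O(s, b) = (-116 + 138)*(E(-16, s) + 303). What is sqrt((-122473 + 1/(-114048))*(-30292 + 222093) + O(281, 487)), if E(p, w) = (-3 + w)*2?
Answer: I*sqrt(58938791730293222)/1584 ≈ 1.5327e+5*I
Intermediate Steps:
E(p, w) = -6 + 2*w
O(s, b) = 6534 + 44*s (O(s, b) = (-116 + 138)*((-6 + 2*s) + 303) = 22*(297 + 2*s) = 6534 + 44*s)
sqrt((-122473 + 1/(-114048))*(-30292 + 222093) + O(281, 487)) = sqrt((-122473 + 1/(-114048))*(-30292 + 222093) + (6534 + 44*281)) = sqrt((-122473 - 1/114048)*191801 + (6534 + 12364)) = sqrt(-13967800705/114048*191801 + 18898) = sqrt(-2679038143019705/114048 + 18898) = sqrt(-2679035987740601/114048) = I*sqrt(58938791730293222)/1584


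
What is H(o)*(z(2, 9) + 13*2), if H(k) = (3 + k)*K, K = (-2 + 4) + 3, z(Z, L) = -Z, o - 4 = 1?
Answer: 960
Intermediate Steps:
o = 5 (o = 4 + 1 = 5)
K = 5 (K = 2 + 3 = 5)
H(k) = 15 + 5*k (H(k) = (3 + k)*5 = 15 + 5*k)
H(o)*(z(2, 9) + 13*2) = (15 + 5*5)*(-1*2 + 13*2) = (15 + 25)*(-2 + 26) = 40*24 = 960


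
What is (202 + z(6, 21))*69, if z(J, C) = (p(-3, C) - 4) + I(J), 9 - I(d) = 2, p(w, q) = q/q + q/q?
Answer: 14283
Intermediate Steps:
p(w, q) = 2 (p(w, q) = 1 + 1 = 2)
I(d) = 7 (I(d) = 9 - 1*2 = 9 - 2 = 7)
z(J, C) = 5 (z(J, C) = (2 - 4) + 7 = -2 + 7 = 5)
(202 + z(6, 21))*69 = (202 + 5)*69 = 207*69 = 14283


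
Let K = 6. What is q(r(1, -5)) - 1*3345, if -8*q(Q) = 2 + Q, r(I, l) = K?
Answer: -3346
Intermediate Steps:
r(I, l) = 6
q(Q) = -1/4 - Q/8 (q(Q) = -(2 + Q)/8 = -1/4 - Q/8)
q(r(1, -5)) - 1*3345 = (-1/4 - 1/8*6) - 1*3345 = (-1/4 - 3/4) - 3345 = -1 - 3345 = -3346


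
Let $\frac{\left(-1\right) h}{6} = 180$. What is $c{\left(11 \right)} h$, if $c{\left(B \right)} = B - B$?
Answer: $0$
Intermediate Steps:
$c{\left(B \right)} = 0$
$h = -1080$ ($h = \left(-6\right) 180 = -1080$)
$c{\left(11 \right)} h = 0 \left(-1080\right) = 0$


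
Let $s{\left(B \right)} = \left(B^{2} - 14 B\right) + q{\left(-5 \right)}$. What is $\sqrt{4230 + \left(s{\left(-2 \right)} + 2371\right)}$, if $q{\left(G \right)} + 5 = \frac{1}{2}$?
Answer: $\frac{3 \sqrt{2946}}{2} \approx 81.416$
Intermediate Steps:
$q{\left(G \right)} = - \frac{9}{2}$ ($q{\left(G \right)} = -5 + \frac{1}{2} = - \frac{9}{2}$)
$s{\left(B \right)} = - \frac{9}{2} + B^{2} - 14 B$ ($s{\left(B \right)} = \left(B^{2} - 14 B\right) - \frac{9}{2} = - \frac{9}{2} + B^{2} - 14 B$)
$\sqrt{4230 + \left(s{\left(-2 \right)} + 2371\right)} = \sqrt{4230 + \left(\left(- \frac{9}{2} + \left(-2\right)^{2} - -28\right) + 2371\right)} = \sqrt{4230 + \left(\left(- \frac{9}{2} + 4 + 28\right) + 2371\right)} = \sqrt{4230 + \left(\frac{55}{2} + 2371\right)} = \sqrt{4230 + \frac{4797}{2}} = \sqrt{\frac{13257}{2}} = \frac{3 \sqrt{2946}}{2}$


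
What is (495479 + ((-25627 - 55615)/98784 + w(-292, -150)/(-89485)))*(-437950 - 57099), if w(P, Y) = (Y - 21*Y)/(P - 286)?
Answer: -1278825631143604454851/5213610864 ≈ -2.4529e+11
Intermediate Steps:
w(P, Y) = -20*Y/(-286 + P) (w(P, Y) = (-20*Y)/(-286 + P) = -20*Y/(-286 + P))
(495479 + ((-25627 - 55615)/98784 + w(-292, -150)/(-89485)))*(-437950 - 57099) = (495479 + ((-25627 - 55615)/98784 - 20*(-150)/(-286 - 292)/(-89485)))*(-437950 - 57099) = (495479 + (-81242*1/98784 - 20*(-150)/(-578)*(-1/89485)))*(-495049) = (495479 + (-829/1008 - 20*(-150)*(-1/578)*(-1/89485)))*(-495049) = (495479 + (-829/1008 - 1500/289*(-1/89485)))*(-495049) = (495479 + (-829/1008 + 300/5172233))*(-495049) = (495479 - 4287478757/5213610864)*(-495049) = (2583230409805099/5213610864)*(-495049) = -1278825631143604454851/5213610864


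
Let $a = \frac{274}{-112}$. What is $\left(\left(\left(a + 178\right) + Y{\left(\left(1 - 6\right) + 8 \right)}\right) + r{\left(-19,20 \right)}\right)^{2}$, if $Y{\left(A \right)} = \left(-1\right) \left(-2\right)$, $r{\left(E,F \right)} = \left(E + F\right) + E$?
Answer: $\frac{79834225}{3136} \approx 25457.0$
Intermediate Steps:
$r{\left(E,F \right)} = F + 2 E$
$Y{\left(A \right)} = 2$
$a = - \frac{137}{56}$ ($a = 274 \left(- \frac{1}{112}\right) = - \frac{137}{56} \approx -2.4464$)
$\left(\left(\left(a + 178\right) + Y{\left(\left(1 - 6\right) + 8 \right)}\right) + r{\left(-19,20 \right)}\right)^{2} = \left(\left(\left(- \frac{137}{56} + 178\right) + 2\right) + \left(20 + 2 \left(-19\right)\right)\right)^{2} = \left(\left(\frac{9831}{56} + 2\right) + \left(20 - 38\right)\right)^{2} = \left(\frac{9943}{56} - 18\right)^{2} = \left(\frac{8935}{56}\right)^{2} = \frac{79834225}{3136}$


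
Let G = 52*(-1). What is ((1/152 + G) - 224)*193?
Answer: -8096543/152 ≈ -53267.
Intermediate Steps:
G = -52
((1/152 + G) - 224)*193 = ((1/152 - 52) - 224)*193 = (-7903/152 - 224)*193 = -41951/152*193 = -8096543/152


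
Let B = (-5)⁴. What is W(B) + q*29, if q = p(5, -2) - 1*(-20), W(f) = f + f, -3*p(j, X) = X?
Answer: 5548/3 ≈ 1849.3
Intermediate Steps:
B = 625
p(j, X) = -X/3
W(f) = 2*f
q = 62/3 (q = -⅓*(-2) - 1*(-20) = ⅔ + 20 = 62/3 ≈ 20.667)
W(B) + q*29 = 2*625 + (62/3)*29 = 1250 + 1798/3 = 5548/3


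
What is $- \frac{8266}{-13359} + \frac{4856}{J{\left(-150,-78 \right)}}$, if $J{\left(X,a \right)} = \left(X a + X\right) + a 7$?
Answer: $\frac{12985864}{12250203} \approx 1.0601$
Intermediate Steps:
$J{\left(X,a \right)} = X + 7 a + X a$ ($J{\left(X,a \right)} = \left(X + X a\right) + 7 a = X + 7 a + X a$)
$- \frac{8266}{-13359} + \frac{4856}{J{\left(-150,-78 \right)}} = - \frac{8266}{-13359} + \frac{4856}{-150 + 7 \left(-78\right) - -11700} = \left(-8266\right) \left(- \frac{1}{13359}\right) + \frac{4856}{-150 - 546 + 11700} = \frac{8266}{13359} + \frac{4856}{11004} = \frac{8266}{13359} + 4856 \cdot \frac{1}{11004} = \frac{8266}{13359} + \frac{1214}{2751} = \frac{12985864}{12250203}$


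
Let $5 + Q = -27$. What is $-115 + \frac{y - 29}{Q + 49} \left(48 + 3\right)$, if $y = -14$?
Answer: $-244$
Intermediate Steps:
$Q = -32$ ($Q = -5 - 27 = -32$)
$-115 + \frac{y - 29}{Q + 49} \left(48 + 3\right) = -115 + \frac{-14 - 29}{-32 + 49} \left(48 + 3\right) = -115 + - \frac{43}{17} \cdot 51 = -115 + \left(-43\right) \frac{1}{17} \cdot 51 = -115 - 129 = -244$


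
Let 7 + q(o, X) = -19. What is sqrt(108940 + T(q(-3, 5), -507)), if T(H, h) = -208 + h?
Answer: 15*sqrt(481) ≈ 328.98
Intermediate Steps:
q(o, X) = -26 (q(o, X) = -7 - 19 = -26)
sqrt(108940 + T(q(-3, 5), -507)) = sqrt(108940 + (-208 - 507)) = sqrt(108940 - 715) = sqrt(108225) = 15*sqrt(481)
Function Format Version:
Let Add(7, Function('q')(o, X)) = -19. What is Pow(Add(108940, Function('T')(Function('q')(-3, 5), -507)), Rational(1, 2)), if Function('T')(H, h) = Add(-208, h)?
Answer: Mul(15, Pow(481, Rational(1, 2))) ≈ 328.98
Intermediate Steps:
Function('q')(o, X) = -26 (Function('q')(o, X) = Add(-7, -19) = -26)
Pow(Add(108940, Function('T')(Function('q')(-3, 5), -507)), Rational(1, 2)) = Pow(Add(108940, Add(-208, -507)), Rational(1, 2)) = Pow(Add(108940, -715), Rational(1, 2)) = Pow(108225, Rational(1, 2)) = Mul(15, Pow(481, Rational(1, 2)))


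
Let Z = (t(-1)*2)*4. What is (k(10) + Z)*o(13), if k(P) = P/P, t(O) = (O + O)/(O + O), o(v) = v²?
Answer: 1521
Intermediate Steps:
t(O) = 1 (t(O) = (2*O)/((2*O)) = (2*O)*(1/(2*O)) = 1)
Z = 8 (Z = (1*2)*4 = 2*4 = 8)
k(P) = 1
(k(10) + Z)*o(13) = (1 + 8)*13² = 9*169 = 1521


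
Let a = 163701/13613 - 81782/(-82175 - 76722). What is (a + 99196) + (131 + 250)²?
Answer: 528587165135540/2163064861 ≈ 2.4437e+5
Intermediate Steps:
a = 27124896163/2163064861 (a = 163701*(1/13613) - 81782/(-158897) = 163701/13613 - 81782*(-1/158897) = 163701/13613 + 81782/158897 = 27124896163/2163064861 ≈ 12.540)
(a + 99196) + (131 + 250)² = (27124896163/2163064861 + 99196) + (131 + 250)² = 214594506847919/2163064861 + 381² = 214594506847919/2163064861 + 145161 = 528587165135540/2163064861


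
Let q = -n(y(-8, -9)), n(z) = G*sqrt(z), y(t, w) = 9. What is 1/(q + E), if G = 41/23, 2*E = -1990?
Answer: -23/23008 ≈ -0.00099965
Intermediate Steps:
E = -995 (E = (1/2)*(-1990) = -995)
G = 41/23 (G = 41*(1/23) = 41/23 ≈ 1.7826)
n(z) = 41*sqrt(z)/23
q = -123/23 (q = -41*sqrt(9)/23 = -41*3/23 = -1*123/23 = -123/23 ≈ -5.3478)
1/(q + E) = 1/(-123/23 - 995) = 1/(-23008/23) = -23/23008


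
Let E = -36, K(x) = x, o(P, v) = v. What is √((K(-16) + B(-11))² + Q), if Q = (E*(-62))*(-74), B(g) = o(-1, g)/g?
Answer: 3*I*√18327 ≈ 406.13*I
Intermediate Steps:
B(g) = 1 (B(g) = g/g = 1)
Q = -165168 (Q = -36*(-62)*(-74) = 2232*(-74) = -165168)
√((K(-16) + B(-11))² + Q) = √((-16 + 1)² - 165168) = √((-15)² - 165168) = √(225 - 165168) = √(-164943) = 3*I*√18327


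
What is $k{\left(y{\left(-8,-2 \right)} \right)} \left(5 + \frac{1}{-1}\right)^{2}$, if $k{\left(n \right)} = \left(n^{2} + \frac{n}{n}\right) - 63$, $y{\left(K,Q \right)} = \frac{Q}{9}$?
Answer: $- \frac{80288}{81} \approx -991.21$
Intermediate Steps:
$y{\left(K,Q \right)} = \frac{Q}{9}$ ($y{\left(K,Q \right)} = Q \frac{1}{9} = \frac{Q}{9}$)
$k{\left(n \right)} = -62 + n^{2}$ ($k{\left(n \right)} = \left(n^{2} + 1\right) - 63 = \left(1 + n^{2}\right) - 63 = -62 + n^{2}$)
$k{\left(y{\left(-8,-2 \right)} \right)} \left(5 + \frac{1}{-1}\right)^{2} = \left(-62 + \left(\frac{1}{9} \left(-2\right)\right)^{2}\right) \left(5 + \frac{1}{-1}\right)^{2} = \left(-62 + \left(- \frac{2}{9}\right)^{2}\right) \left(5 - 1\right)^{2} = \left(-62 + \frac{4}{81}\right) 4^{2} = \left(- \frac{5018}{81}\right) 16 = - \frac{80288}{81}$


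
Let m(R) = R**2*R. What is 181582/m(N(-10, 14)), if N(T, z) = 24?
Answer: 90791/6912 ≈ 13.135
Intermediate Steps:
m(R) = R**3
181582/m(N(-10, 14)) = 181582/(24**3) = 181582/13824 = 181582*(1/13824) = 90791/6912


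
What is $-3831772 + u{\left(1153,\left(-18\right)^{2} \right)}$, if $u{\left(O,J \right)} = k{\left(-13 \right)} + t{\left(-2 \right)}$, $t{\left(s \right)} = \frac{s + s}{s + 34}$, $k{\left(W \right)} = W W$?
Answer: $- \frac{30652825}{8} \approx -3.8316 \cdot 10^{6}$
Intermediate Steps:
$k{\left(W \right)} = W^{2}$
$t{\left(s \right)} = \frac{2 s}{34 + s}$
$u{\left(O,J \right)} = \frac{1351}{8}$ ($u{\left(O,J \right)} = \left(-13\right)^{2} + 2 \left(-2\right) \frac{1}{34 - 2} = 169 + 2 \left(-2\right) \frac{1}{32} = 169 - \frac{1}{8} = \frac{1351}{8}$)
$-3831772 + u{\left(1153,\left(-18\right)^{2} \right)} = -3831772 + \frac{1351}{8} = - \frac{30652825}{8}$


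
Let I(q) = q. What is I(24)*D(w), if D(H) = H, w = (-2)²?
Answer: 96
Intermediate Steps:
w = 4
I(24)*D(w) = 24*4 = 96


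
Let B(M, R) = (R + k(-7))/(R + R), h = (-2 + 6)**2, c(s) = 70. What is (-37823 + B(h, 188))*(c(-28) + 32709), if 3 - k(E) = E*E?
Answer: -233080094687/188 ≈ -1.2398e+9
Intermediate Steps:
k(E) = 3 - E**2 (k(E) = 3 - E*E = 3 - E**2)
h = 16 (h = 4**2 = 16)
B(M, R) = (-46 + R)/(2*R) (B(M, R) = (R + (3 - 1*(-7)**2))/(R + R) = (R + (3 - 1*49))/((2*R)) = (R + (3 - 49))*(1/(2*R)) = (R - 46)*(1/(2*R)) = (-46 + R)*(1/(2*R)) = (-46 + R)/(2*R))
(-37823 + B(h, 188))*(c(-28) + 32709) = (-37823 + (1/2)*(-46 + 188)/188)*(70 + 32709) = (-37823 + (1/2)*(1/188)*142)*32779 = (-37823 + 71/188)*32779 = -7110653/188*32779 = -233080094687/188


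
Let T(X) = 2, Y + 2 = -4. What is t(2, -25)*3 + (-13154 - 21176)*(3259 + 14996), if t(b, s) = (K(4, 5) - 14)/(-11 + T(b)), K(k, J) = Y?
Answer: -1880082430/3 ≈ -6.2669e+8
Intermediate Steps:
Y = -6 (Y = -2 - 4 = -6)
K(k, J) = -6
t(b, s) = 20/9 (t(b, s) = (-6 - 14)/(-11 + 2) = -20/(-9) = -20*(-1/9) = 20/9)
t(2, -25)*3 + (-13154 - 21176)*(3259 + 14996) = (20/9)*3 + (-13154 - 21176)*(3259 + 14996) = 20/3 - 34330*18255 = 20/3 - 626694150 = -1880082430/3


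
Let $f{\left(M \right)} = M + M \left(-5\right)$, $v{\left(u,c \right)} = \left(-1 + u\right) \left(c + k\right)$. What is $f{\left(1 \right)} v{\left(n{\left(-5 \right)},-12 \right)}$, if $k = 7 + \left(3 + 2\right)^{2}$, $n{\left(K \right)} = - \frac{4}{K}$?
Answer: $16$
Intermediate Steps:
$k = 32$ ($k = 7 + 5^{2} = 7 + 25 = 32$)
$v{\left(u,c \right)} = \left(-1 + u\right) \left(32 + c\right)$ ($v{\left(u,c \right)} = \left(-1 + u\right) \left(c + 32\right) = \left(-1 + u\right) \left(32 + c\right)$)
$f{\left(M \right)} = - 4 M$ ($f{\left(M \right)} = M - 5 M = - 4 M$)
$f{\left(1 \right)} v{\left(n{\left(-5 \right)},-12 \right)} = \left(-4\right) 1 \left(-32 - -12 + 32 \left(- \frac{4}{-5}\right) - 12 \left(- \frac{4}{-5}\right)\right) = - 4 \left(-32 + 12 + 32 \left(\left(-4\right) \left(- \frac{1}{5}\right)\right) - 12 \left(\left(-4\right) \left(- \frac{1}{5}\right)\right)\right) = - 4 \left(-32 + 12 + 32 \cdot \frac{4}{5} - \frac{48}{5}\right) = - 4 \left(-32 + 12 + \frac{128}{5} - \frac{48}{5}\right) = \left(-4\right) \left(-4\right) = 16$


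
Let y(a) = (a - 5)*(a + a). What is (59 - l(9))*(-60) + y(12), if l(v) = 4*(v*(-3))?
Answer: -9852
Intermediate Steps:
l(v) = -12*v (l(v) = 4*(-3*v) = -12*v)
y(a) = 2*a*(-5 + a) (y(a) = (-5 + a)*(2*a) = 2*a*(-5 + a))
(59 - l(9))*(-60) + y(12) = (59 - (-12)*9)*(-60) + 2*12*(-5 + 12) = (59 - 1*(-108))*(-60) + 2*12*7 = (59 + 108)*(-60) + 168 = 167*(-60) + 168 = -10020 + 168 = -9852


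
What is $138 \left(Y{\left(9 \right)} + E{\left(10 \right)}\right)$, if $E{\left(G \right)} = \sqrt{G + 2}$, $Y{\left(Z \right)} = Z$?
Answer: $1242 + 276 \sqrt{3} \approx 1720.0$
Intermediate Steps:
$E{\left(G \right)} = \sqrt{2 + G}$
$138 \left(Y{\left(9 \right)} + E{\left(10 \right)}\right) = 138 \left(9 + \sqrt{2 + 10}\right) = 138 \left(9 + \sqrt{12}\right) = 138 \left(9 + 2 \sqrt{3}\right) = 1242 + 276 \sqrt{3}$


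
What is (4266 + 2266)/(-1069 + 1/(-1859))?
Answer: -3035747/496818 ≈ -6.1104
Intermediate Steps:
(4266 + 2266)/(-1069 + 1/(-1859)) = 6532/(-1069 - 1/1859) = 6532/(-1987272/1859) = 6532*(-1859/1987272) = -3035747/496818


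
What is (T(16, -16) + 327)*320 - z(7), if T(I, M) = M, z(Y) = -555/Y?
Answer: 697195/7 ≈ 99599.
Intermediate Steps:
(T(16, -16) + 327)*320 - z(7) = (-16 + 327)*320 - (-555)/7 = 311*320 - (-555)/7 = 99520 - 1*(-555/7) = 99520 + 555/7 = 697195/7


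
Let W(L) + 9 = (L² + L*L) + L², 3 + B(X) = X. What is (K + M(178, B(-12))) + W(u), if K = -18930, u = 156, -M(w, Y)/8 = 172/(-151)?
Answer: 8165795/151 ≈ 54078.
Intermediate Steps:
B(X) = -3 + X
M(w, Y) = 1376/151 (M(w, Y) = -1376/(-151) = -1376*(-1)/151 = -8*(-172/151) = 1376/151)
W(L) = -9 + 3*L² (W(L) = -9 + ((L² + L*L) + L²) = -9 + ((L² + L²) + L²) = -9 + (2*L² + L²) = -9 + 3*L²)
(K + M(178, B(-12))) + W(u) = (-18930 + 1376/151) + (-9 + 3*156²) = -2857054/151 + (-9 + 3*24336) = -2857054/151 + (-9 + 73008) = -2857054/151 + 72999 = 8165795/151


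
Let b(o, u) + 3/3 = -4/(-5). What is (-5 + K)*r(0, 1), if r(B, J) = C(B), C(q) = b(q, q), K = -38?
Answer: 43/5 ≈ 8.6000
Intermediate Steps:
b(o, u) = -⅕ (b(o, u) = -1 - 4/(-5) = -1 - 4*(-⅕) = -1 + ⅘ = -⅕)
C(q) = -⅕
r(B, J) = -⅕
(-5 + K)*r(0, 1) = (-5 - 38)*(-⅕) = -43*(-⅕) = 43/5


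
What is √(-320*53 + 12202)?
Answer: I*√4758 ≈ 68.978*I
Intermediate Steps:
√(-320*53 + 12202) = √(-16960 + 12202) = √(-4758) = I*√4758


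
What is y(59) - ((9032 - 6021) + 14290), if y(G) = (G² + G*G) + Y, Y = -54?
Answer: -10393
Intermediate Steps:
y(G) = -54 + 2*G² (y(G) = (G² + G*G) - 54 = (G² + G²) - 54 = 2*G² - 54 = -54 + 2*G²)
y(59) - ((9032 - 6021) + 14290) = (-54 + 2*59²) - ((9032 - 6021) + 14290) = (-54 + 2*3481) - (3011 + 14290) = (-54 + 6962) - 1*17301 = 6908 - 17301 = -10393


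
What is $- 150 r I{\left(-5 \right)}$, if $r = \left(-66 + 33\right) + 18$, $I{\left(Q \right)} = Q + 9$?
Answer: $9000$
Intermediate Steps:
$I{\left(Q \right)} = 9 + Q$
$r = -15$ ($r = -33 + 18 = -15$)
$- 150 r I{\left(-5 \right)} = \left(-150\right) \left(-15\right) \left(9 - 5\right) = 2250 \cdot 4 = 9000$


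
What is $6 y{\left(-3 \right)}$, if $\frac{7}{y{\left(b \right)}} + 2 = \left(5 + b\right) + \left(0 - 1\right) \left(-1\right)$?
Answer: $42$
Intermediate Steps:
$y{\left(b \right)} = \frac{7}{4 + b}$ ($y{\left(b \right)} = \frac{7}{-2 + \left(\left(5 + b\right) + \left(0 - 1\right) \left(-1\right)\right)} = \frac{7}{-2 + \left(\left(5 + b\right) - -1\right)} = \frac{7}{-2 + \left(\left(5 + b\right) + 1\right)} = \frac{7}{-2 + \left(6 + b\right)} = \frac{7}{4 + b}$)
$6 y{\left(-3 \right)} = 6 \frac{7}{4 - 3} = 6 \cdot \frac{7}{1} = 6 \cdot 7 \cdot 1 = 6 \cdot 7 = 42$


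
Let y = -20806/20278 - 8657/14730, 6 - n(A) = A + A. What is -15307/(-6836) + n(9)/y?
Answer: 15940404274531/1647541030868 ≈ 9.6753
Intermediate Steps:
n(A) = 6 - 2*A (n(A) = 6 - (A + A) = 6 - 2*A)
y = -241009513/149347470 (y = -20806*1/20278 - 8657*1/14730 = -10403/10139 - 8657/14730 = -241009513/149347470 ≈ -1.6138)
-15307/(-6836) + n(9)/y = -15307/(-6836) + (6 - 2*9)/(-241009513/149347470) = -15307*(-1/6836) + (6 - 18)*(-149347470/241009513) = 15307/6836 - 12*(-149347470/241009513) = 15307/6836 + 1792169640/241009513 = 15940404274531/1647541030868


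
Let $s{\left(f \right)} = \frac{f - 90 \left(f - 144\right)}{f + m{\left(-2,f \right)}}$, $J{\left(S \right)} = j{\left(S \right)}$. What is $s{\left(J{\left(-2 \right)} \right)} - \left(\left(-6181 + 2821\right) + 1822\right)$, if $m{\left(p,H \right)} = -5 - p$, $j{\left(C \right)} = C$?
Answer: $- \frac{5448}{5} \approx -1089.6$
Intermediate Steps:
$J{\left(S \right)} = S$
$s{\left(f \right)} = \frac{12960 - 89 f}{-3 + f}$ ($s{\left(f \right)} = \frac{f - 90 \left(f - 144\right)}{f - 3} = \frac{f - 90 \left(-144 + f\right)}{f + \left(-5 + 2\right)} = \frac{f - \left(-12960 + 90 f\right)}{f - 3} = \frac{12960 - 89 f}{-3 + f}$)
$s{\left(J{\left(-2 \right)} \right)} - \left(\left(-6181 + 2821\right) + 1822\right) = \frac{12960 - -178}{-3 - 2} - \left(\left(-6181 + 2821\right) + 1822\right) = \frac{12960 + 178}{-5} - \left(-3360 + 1822\right) = \left(- \frac{1}{5}\right) 13138 - -1538 = - \frac{13138}{5} + 1538 = - \frac{5448}{5}$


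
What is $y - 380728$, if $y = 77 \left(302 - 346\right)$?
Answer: $-384116$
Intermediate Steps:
$y = -3388$ ($y = 77 \left(-44\right) = -3388$)
$y - 380728 = -3388 - 380728 = -384116$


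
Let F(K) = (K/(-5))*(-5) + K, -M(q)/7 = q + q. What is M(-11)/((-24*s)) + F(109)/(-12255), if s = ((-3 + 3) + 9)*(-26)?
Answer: 110497/11470680 ≈ 0.0096330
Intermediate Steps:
M(q) = -14*q (M(q) = -7*(q + q) = -14*q)
F(K) = 2*K (F(K) = (K*(-⅕))*(-5) + K = -K/5*(-5) + K = K + K = 2*K)
s = -234 (s = (0 + 9)*(-26) = 9*(-26) = -234)
M(-11)/((-24*s)) + F(109)/(-12255) = (-14*(-11))/((-24*(-234))) + (2*109)/(-12255) = 154/5616 + 218*(-1/12255) = 154*(1/5616) - 218/12255 = 77/2808 - 218/12255 = 110497/11470680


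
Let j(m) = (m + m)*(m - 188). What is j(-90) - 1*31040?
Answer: 19000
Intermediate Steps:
j(m) = 2*m*(-188 + m) (j(m) = (2*m)*(-188 + m) = 2*m*(-188 + m))
j(-90) - 1*31040 = 2*(-90)*(-188 - 90) - 1*31040 = 2*(-90)*(-278) - 31040 = 50040 - 31040 = 19000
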